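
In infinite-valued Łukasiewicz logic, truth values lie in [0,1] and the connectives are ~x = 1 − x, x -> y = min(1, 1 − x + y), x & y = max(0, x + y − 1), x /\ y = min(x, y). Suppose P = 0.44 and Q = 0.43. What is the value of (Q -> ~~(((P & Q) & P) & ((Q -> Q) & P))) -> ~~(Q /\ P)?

P & Q = max(0, 0.44 + 0.43 − 1) = max(0, -0.13) = 0.00
(P & Q) & P = max(0, 0.00 + 0.44 − 1) = max(0, -0.56) = 0.00
Q -> Q = min(1, 1 − 0.43 + 0.43) = min(1, 1.00) = 1.00
(Q -> Q) & P = max(0, 1.00 + 0.44 − 1) = max(0, 0.44) = 0.44
((P & Q) & P) & ((Q -> Q) & P) = max(0, 0.00 + 0.44 − 1) = max(0, -0.56) = 0.00
~(((P & Q) & P) & ((Q -> Q) & P)) = 1 − 0.00 = 1.00
~~(((P & Q) & P) & ((Q -> Q) & P)) = 1 − 1.00 = 0.00
Q -> ~~(((P & Q) & P) & ((Q -> Q) & P)) = min(1, 1 − 0.43 + 0.00) = min(1, 0.57) = 0.57
Q /\ P = min(0.43, 0.44) = 0.43
~(Q /\ P) = 1 − 0.43 = 0.57
~~(Q /\ P) = 1 − 0.57 = 0.43
(Q -> ~~(((P & Q) & P) & ((Q -> Q) & P))) -> ~~(Q /\ P) = min(1, 1 − 0.57 + 0.43) = min(1, 0.86) = 0.86

0.86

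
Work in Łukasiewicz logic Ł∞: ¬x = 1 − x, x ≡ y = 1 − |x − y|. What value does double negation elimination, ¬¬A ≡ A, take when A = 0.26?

¬A = 1 − 0.26 = 0.74
¬¬A = 1 − 0.74 = 0.26
¬¬A ≡ A = 1 − |0.26 − 0.26| = 1 − 0.00 = 1.00
(As expected: always 1 in Ł∞ since negation is involutive.)

1.00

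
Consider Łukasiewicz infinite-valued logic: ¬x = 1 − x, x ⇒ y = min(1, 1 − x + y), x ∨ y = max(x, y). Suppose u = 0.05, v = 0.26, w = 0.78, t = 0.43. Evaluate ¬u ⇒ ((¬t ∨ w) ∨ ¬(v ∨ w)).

¬u = 1 − 0.05 = 0.95
¬t = 1 − 0.43 = 0.57
¬t ∨ w = max(0.57, 0.78) = 0.78
v ∨ w = max(0.26, 0.78) = 0.78
¬(v ∨ w) = 1 − 0.78 = 0.22
(¬t ∨ w) ∨ ¬(v ∨ w) = max(0.78, 0.22) = 0.78
¬u ⇒ ((¬t ∨ w) ∨ ¬(v ∨ w)) = min(1, 1 − 0.95 + 0.78) = min(1, 0.83) = 0.83

0.83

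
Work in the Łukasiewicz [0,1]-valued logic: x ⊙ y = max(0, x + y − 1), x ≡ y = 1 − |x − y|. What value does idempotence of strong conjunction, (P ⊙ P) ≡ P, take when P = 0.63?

0.63

P ⊙ P = max(0, 0.63 + 0.63 − 1) = max(0, 0.26) = 0.26
(P ⊙ P) ≡ P = 1 − |0.26 − 0.63| = 1 − 0.37 = 0.63
(The value 0.63 < 1 shows this instance is not satisfied; fails in Ł∞ since a ⊗ a = max(0, 2a−1) ≠ a in general.)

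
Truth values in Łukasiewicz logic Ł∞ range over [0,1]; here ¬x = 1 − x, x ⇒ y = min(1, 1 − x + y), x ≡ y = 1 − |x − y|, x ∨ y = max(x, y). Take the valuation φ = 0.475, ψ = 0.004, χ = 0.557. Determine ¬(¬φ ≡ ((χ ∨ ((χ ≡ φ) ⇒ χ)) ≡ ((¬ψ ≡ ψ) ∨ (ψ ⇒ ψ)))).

0.114

¬φ = 1 − 0.475 = 0.525
χ ≡ φ = 1 − |0.557 − 0.475| = 1 − 0.082 = 0.918
(χ ≡ φ) ⇒ χ = min(1, 1 − 0.918 + 0.557) = min(1, 0.639) = 0.639
χ ∨ ((χ ≡ φ) ⇒ χ) = max(0.557, 0.639) = 0.639
¬ψ = 1 − 0.004 = 0.996
¬ψ ≡ ψ = 1 − |0.996 − 0.004| = 1 − 0.992 = 0.008
ψ ⇒ ψ = min(1, 1 − 0.004 + 0.004) = min(1, 1.000) = 1.000
(¬ψ ≡ ψ) ∨ (ψ ⇒ ψ) = max(0.008, 1.000) = 1.000
(χ ∨ ((χ ≡ φ) ⇒ χ)) ≡ ((¬ψ ≡ ψ) ∨ (ψ ⇒ ψ)) = 1 − |0.639 − 1.000| = 1 − 0.361 = 0.639
¬φ ≡ ((χ ∨ ((χ ≡ φ) ⇒ χ)) ≡ ((¬ψ ≡ ψ) ∨ (ψ ⇒ ψ))) = 1 − |0.525 − 0.639| = 1 − 0.114 = 0.886
¬(¬φ ≡ ((χ ∨ ((χ ≡ φ) ⇒ χ)) ≡ ((¬ψ ≡ ψ) ∨ (ψ ⇒ ψ)))) = 1 − 0.886 = 0.114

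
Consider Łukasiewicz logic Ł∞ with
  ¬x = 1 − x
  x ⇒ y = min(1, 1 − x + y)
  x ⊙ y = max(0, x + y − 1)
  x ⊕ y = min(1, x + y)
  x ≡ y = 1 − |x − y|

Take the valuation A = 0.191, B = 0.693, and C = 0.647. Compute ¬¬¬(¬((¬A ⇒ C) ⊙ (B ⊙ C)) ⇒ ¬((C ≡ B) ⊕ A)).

0.822

¬A = 1 − 0.191 = 0.809
¬A ⇒ C = min(1, 1 − 0.809 + 0.647) = min(1, 0.838) = 0.838
B ⊙ C = max(0, 0.693 + 0.647 − 1) = max(0, 0.340) = 0.340
(¬A ⇒ C) ⊙ (B ⊙ C) = max(0, 0.838 + 0.340 − 1) = max(0, 0.178) = 0.178
¬((¬A ⇒ C) ⊙ (B ⊙ C)) = 1 − 0.178 = 0.822
C ≡ B = 1 − |0.647 − 0.693| = 1 − 0.046 = 0.954
(C ≡ B) ⊕ A = min(1, 0.954 + 0.191) = min(1, 1.145) = 1.000
¬((C ≡ B) ⊕ A) = 1 − 1.000 = 0.000
¬((¬A ⇒ C) ⊙ (B ⊙ C)) ⇒ ¬((C ≡ B) ⊕ A) = min(1, 1 − 0.822 + 0.000) = min(1, 0.178) = 0.178
¬(¬((¬A ⇒ C) ⊙ (B ⊙ C)) ⇒ ¬((C ≡ B) ⊕ A)) = 1 − 0.178 = 0.822
¬¬(¬((¬A ⇒ C) ⊙ (B ⊙ C)) ⇒ ¬((C ≡ B) ⊕ A)) = 1 − 0.822 = 0.178
¬¬¬(¬((¬A ⇒ C) ⊙ (B ⊙ C)) ⇒ ¬((C ≡ B) ⊕ A)) = 1 − 0.178 = 0.822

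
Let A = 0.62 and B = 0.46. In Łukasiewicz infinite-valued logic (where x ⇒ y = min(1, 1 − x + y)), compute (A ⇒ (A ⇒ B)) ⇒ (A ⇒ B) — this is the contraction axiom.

0.84

A ⇒ B = min(1, 1 − 0.62 + 0.46) = min(1, 0.84) = 0.84
A ⇒ (A ⇒ B) = min(1, 1 − 0.62 + 0.84) = min(1, 1.22) = 1.00
(A ⇒ (A ⇒ B)) ⇒ (A ⇒ B) = min(1, 1 − 1.00 + 0.84) = min(1, 0.84) = 0.84
(The value 0.84 < 1 shows this instance is not satisfied; fails in Ł∞ (the t-norm is not idempotent).)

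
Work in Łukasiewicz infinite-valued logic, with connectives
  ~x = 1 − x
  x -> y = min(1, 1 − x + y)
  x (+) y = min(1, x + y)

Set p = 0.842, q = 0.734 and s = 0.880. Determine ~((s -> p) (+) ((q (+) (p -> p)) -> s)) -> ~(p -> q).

1.000

s -> p = min(1, 1 − 0.880 + 0.842) = min(1, 0.962) = 0.962
p -> p = min(1, 1 − 0.842 + 0.842) = min(1, 1.000) = 1.000
q (+) (p -> p) = min(1, 0.734 + 1.000) = min(1, 1.734) = 1.000
(q (+) (p -> p)) -> s = min(1, 1 − 1.000 + 0.880) = min(1, 0.880) = 0.880
(s -> p) (+) ((q (+) (p -> p)) -> s) = min(1, 0.962 + 0.880) = min(1, 1.842) = 1.000
~((s -> p) (+) ((q (+) (p -> p)) -> s)) = 1 − 1.000 = 0.000
p -> q = min(1, 1 − 0.842 + 0.734) = min(1, 0.892) = 0.892
~(p -> q) = 1 − 0.892 = 0.108
~((s -> p) (+) ((q (+) (p -> p)) -> s)) -> ~(p -> q) = min(1, 1 − 0.000 + 0.108) = min(1, 1.108) = 1.000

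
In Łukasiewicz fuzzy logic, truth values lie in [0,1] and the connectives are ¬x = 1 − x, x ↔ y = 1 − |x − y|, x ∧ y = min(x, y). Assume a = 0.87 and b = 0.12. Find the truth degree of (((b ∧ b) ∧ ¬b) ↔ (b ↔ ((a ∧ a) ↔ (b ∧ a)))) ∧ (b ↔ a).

b ∧ b = min(0.12, 0.12) = 0.12
¬b = 1 − 0.12 = 0.88
(b ∧ b) ∧ ¬b = min(0.12, 0.88) = 0.12
a ∧ a = min(0.87, 0.87) = 0.87
b ∧ a = min(0.12, 0.87) = 0.12
(a ∧ a) ↔ (b ∧ a) = 1 − |0.87 − 0.12| = 1 − 0.75 = 0.25
b ↔ ((a ∧ a) ↔ (b ∧ a)) = 1 − |0.12 − 0.25| = 1 − 0.13 = 0.87
((b ∧ b) ∧ ¬b) ↔ (b ↔ ((a ∧ a) ↔ (b ∧ a))) = 1 − |0.12 − 0.87| = 1 − 0.75 = 0.25
b ↔ a = 1 − |0.12 − 0.87| = 1 − 0.75 = 0.25
(((b ∧ b) ∧ ¬b) ↔ (b ↔ ((a ∧ a) ↔ (b ∧ a)))) ∧ (b ↔ a) = min(0.25, 0.25) = 0.25

0.25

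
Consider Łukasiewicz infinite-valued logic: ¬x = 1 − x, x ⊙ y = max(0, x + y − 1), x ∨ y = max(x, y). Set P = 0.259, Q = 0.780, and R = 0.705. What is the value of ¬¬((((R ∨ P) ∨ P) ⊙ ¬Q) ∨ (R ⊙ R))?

0.410

R ∨ P = max(0.705, 0.259) = 0.705
(R ∨ P) ∨ P = max(0.705, 0.259) = 0.705
¬Q = 1 − 0.780 = 0.220
((R ∨ P) ∨ P) ⊙ ¬Q = max(0, 0.705 + 0.220 − 1) = max(0, -0.075) = 0.000
R ⊙ R = max(0, 0.705 + 0.705 − 1) = max(0, 0.410) = 0.410
(((R ∨ P) ∨ P) ⊙ ¬Q) ∨ (R ⊙ R) = max(0.000, 0.410) = 0.410
¬((((R ∨ P) ∨ P) ⊙ ¬Q) ∨ (R ⊙ R)) = 1 − 0.410 = 0.590
¬¬((((R ∨ P) ∨ P) ⊙ ¬Q) ∨ (R ⊙ R)) = 1 − 0.590 = 0.410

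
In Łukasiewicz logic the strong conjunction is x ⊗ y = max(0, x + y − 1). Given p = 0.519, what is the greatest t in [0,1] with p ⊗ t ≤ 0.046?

0.527

The residuum of the Łukasiewicz t-norm gives the supremum: min(1, 1 − 0.519 + 0.046).
1 − 0.519 + 0.046 = 0.527, so t = min(1, 0.527) = 0.527.
Check: 0.519 ⊗ 0.527 = max(0, 0.046) = 0.046 ≤ 0.046.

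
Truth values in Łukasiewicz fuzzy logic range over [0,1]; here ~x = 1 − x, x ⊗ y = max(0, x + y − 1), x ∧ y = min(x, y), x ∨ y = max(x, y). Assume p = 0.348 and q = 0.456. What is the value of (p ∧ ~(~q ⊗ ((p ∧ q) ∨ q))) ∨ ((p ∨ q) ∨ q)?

0.456

~q = 1 − 0.456 = 0.544
p ∧ q = min(0.348, 0.456) = 0.348
(p ∧ q) ∨ q = max(0.348, 0.456) = 0.456
~q ⊗ ((p ∧ q) ∨ q) = max(0, 0.544 + 0.456 − 1) = max(0, 0.000) = 0.000
~(~q ⊗ ((p ∧ q) ∨ q)) = 1 − 0.000 = 1.000
p ∧ ~(~q ⊗ ((p ∧ q) ∨ q)) = min(0.348, 1.000) = 0.348
p ∨ q = max(0.348, 0.456) = 0.456
(p ∨ q) ∨ q = max(0.456, 0.456) = 0.456
(p ∧ ~(~q ⊗ ((p ∧ q) ∨ q))) ∨ ((p ∨ q) ∨ q) = max(0.348, 0.456) = 0.456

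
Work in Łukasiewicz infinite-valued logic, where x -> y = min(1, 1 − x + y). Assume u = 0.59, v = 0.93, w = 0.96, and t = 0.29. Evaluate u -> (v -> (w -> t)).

0.81

w -> t = min(1, 1 − 0.96 + 0.29) = min(1, 0.33) = 0.33
v -> (w -> t) = min(1, 1 − 0.93 + 0.33) = min(1, 0.40) = 0.40
u -> (v -> (w -> t)) = min(1, 1 − 0.59 + 0.40) = min(1, 0.81) = 0.81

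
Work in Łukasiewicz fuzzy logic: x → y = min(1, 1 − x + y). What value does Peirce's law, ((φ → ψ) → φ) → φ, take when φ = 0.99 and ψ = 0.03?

0.99

φ → ψ = min(1, 1 − 0.99 + 0.03) = min(1, 0.04) = 0.04
(φ → ψ) → φ = min(1, 1 − 0.04 + 0.99) = min(1, 1.95) = 1.00
((φ → ψ) → φ) → φ = min(1, 1 − 1.00 + 0.99) = min(1, 0.99) = 0.99
(The value 0.99 < 1 shows this instance is not satisfied; not a Ł∞-tautology in general.)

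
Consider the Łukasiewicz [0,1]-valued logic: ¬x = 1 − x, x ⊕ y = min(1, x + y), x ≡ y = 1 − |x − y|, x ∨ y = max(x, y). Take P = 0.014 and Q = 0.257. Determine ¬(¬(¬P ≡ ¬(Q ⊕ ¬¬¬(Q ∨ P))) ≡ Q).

¬P = 1 − 0.014 = 0.986
Q ∨ P = max(0.257, 0.014) = 0.257
¬(Q ∨ P) = 1 − 0.257 = 0.743
¬¬(Q ∨ P) = 1 − 0.743 = 0.257
¬¬¬(Q ∨ P) = 1 − 0.257 = 0.743
Q ⊕ ¬¬¬(Q ∨ P) = min(1, 0.257 + 0.743) = min(1, 1.000) = 1.000
¬(Q ⊕ ¬¬¬(Q ∨ P)) = 1 − 1.000 = 0.000
¬P ≡ ¬(Q ⊕ ¬¬¬(Q ∨ P)) = 1 − |0.986 − 0.000| = 1 − 0.986 = 0.014
¬(¬P ≡ ¬(Q ⊕ ¬¬¬(Q ∨ P))) = 1 − 0.014 = 0.986
¬(¬P ≡ ¬(Q ⊕ ¬¬¬(Q ∨ P))) ≡ Q = 1 − |0.986 − 0.257| = 1 − 0.729 = 0.271
¬(¬(¬P ≡ ¬(Q ⊕ ¬¬¬(Q ∨ P))) ≡ Q) = 1 − 0.271 = 0.729

0.729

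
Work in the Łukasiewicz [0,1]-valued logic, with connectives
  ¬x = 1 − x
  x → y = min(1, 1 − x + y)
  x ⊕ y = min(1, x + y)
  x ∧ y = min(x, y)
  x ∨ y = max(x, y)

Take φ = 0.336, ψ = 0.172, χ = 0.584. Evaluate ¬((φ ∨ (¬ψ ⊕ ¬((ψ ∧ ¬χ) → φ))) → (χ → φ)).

¬ψ = 1 − 0.172 = 0.828
¬χ = 1 − 0.584 = 0.416
ψ ∧ ¬χ = min(0.172, 0.416) = 0.172
(ψ ∧ ¬χ) → φ = min(1, 1 − 0.172 + 0.336) = min(1, 1.164) = 1.000
¬((ψ ∧ ¬χ) → φ) = 1 − 1.000 = 0.000
¬ψ ⊕ ¬((ψ ∧ ¬χ) → φ) = min(1, 0.828 + 0.000) = min(1, 0.828) = 0.828
φ ∨ (¬ψ ⊕ ¬((ψ ∧ ¬χ) → φ)) = max(0.336, 0.828) = 0.828
χ → φ = min(1, 1 − 0.584 + 0.336) = min(1, 0.752) = 0.752
(φ ∨ (¬ψ ⊕ ¬((ψ ∧ ¬χ) → φ))) → (χ → φ) = min(1, 1 − 0.828 + 0.752) = min(1, 0.924) = 0.924
¬((φ ∨ (¬ψ ⊕ ¬((ψ ∧ ¬χ) → φ))) → (χ → φ)) = 1 − 0.924 = 0.076

0.076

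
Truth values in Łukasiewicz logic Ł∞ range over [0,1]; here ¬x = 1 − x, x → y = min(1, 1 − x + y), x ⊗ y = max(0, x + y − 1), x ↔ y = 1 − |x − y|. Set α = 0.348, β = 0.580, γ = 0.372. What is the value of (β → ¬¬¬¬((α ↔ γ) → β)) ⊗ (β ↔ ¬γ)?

0.952

α ↔ γ = 1 − |0.348 − 0.372| = 1 − 0.024 = 0.976
(α ↔ γ) → β = min(1, 1 − 0.976 + 0.580) = min(1, 0.604) = 0.604
¬((α ↔ γ) → β) = 1 − 0.604 = 0.396
¬¬((α ↔ γ) → β) = 1 − 0.396 = 0.604
¬¬¬((α ↔ γ) → β) = 1 − 0.604 = 0.396
¬¬¬¬((α ↔ γ) → β) = 1 − 0.396 = 0.604
β → ¬¬¬¬((α ↔ γ) → β) = min(1, 1 − 0.580 + 0.604) = min(1, 1.024) = 1.000
¬γ = 1 − 0.372 = 0.628
β ↔ ¬γ = 1 − |0.580 − 0.628| = 1 − 0.048 = 0.952
(β → ¬¬¬¬((α ↔ γ) → β)) ⊗ (β ↔ ¬γ) = max(0, 1.000 + 0.952 − 1) = max(0, 0.952) = 0.952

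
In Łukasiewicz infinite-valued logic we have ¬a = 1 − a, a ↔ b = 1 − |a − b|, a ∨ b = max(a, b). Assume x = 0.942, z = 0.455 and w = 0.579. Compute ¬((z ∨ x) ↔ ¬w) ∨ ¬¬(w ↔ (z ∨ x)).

z ∨ x = max(0.455, 0.942) = 0.942
¬w = 1 − 0.579 = 0.421
(z ∨ x) ↔ ¬w = 1 − |0.942 − 0.421| = 1 − 0.521 = 0.479
¬((z ∨ x) ↔ ¬w) = 1 − 0.479 = 0.521
w ↔ (z ∨ x) = 1 − |0.579 − 0.942| = 1 − 0.363 = 0.637
¬(w ↔ (z ∨ x)) = 1 − 0.637 = 0.363
¬¬(w ↔ (z ∨ x)) = 1 − 0.363 = 0.637
¬((z ∨ x) ↔ ¬w) ∨ ¬¬(w ↔ (z ∨ x)) = max(0.521, 0.637) = 0.637

0.637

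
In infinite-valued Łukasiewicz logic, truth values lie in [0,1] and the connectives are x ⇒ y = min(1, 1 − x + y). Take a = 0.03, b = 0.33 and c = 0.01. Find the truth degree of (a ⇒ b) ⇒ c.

a ⇒ b = min(1, 1 − 0.03 + 0.33) = min(1, 1.30) = 1.00
(a ⇒ b) ⇒ c = min(1, 1 − 1.00 + 0.01) = min(1, 0.01) = 0.01

0.01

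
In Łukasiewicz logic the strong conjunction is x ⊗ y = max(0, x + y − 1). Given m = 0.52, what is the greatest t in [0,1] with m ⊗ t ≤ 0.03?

The residuum of the Łukasiewicz t-norm gives the supremum: min(1, 1 − 0.52 + 0.03).
1 − 0.52 + 0.03 = 0.51, so t = min(1, 0.51) = 0.51.
Check: 0.52 ⊗ 0.51 = max(0, 0.03) = 0.03 ≤ 0.03.

0.51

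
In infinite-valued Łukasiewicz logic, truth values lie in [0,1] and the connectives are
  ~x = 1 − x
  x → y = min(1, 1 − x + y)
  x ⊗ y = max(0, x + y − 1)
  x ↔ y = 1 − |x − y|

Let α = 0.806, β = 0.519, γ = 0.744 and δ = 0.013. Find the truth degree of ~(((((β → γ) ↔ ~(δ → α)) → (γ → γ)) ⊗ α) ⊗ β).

0.675

β → γ = min(1, 1 − 0.519 + 0.744) = min(1, 1.225) = 1.000
δ → α = min(1, 1 − 0.013 + 0.806) = min(1, 1.793) = 1.000
~(δ → α) = 1 − 1.000 = 0.000
(β → γ) ↔ ~(δ → α) = 1 − |1.000 − 0.000| = 1 − 1.000 = 0.000
γ → γ = min(1, 1 − 0.744 + 0.744) = min(1, 1.000) = 1.000
((β → γ) ↔ ~(δ → α)) → (γ → γ) = min(1, 1 − 0.000 + 1.000) = min(1, 2.000) = 1.000
(((β → γ) ↔ ~(δ → α)) → (γ → γ)) ⊗ α = max(0, 1.000 + 0.806 − 1) = max(0, 0.806) = 0.806
((((β → γ) ↔ ~(δ → α)) → (γ → γ)) ⊗ α) ⊗ β = max(0, 0.806 + 0.519 − 1) = max(0, 0.325) = 0.325
~(((((β → γ) ↔ ~(δ → α)) → (γ → γ)) ⊗ α) ⊗ β) = 1 − 0.325 = 0.675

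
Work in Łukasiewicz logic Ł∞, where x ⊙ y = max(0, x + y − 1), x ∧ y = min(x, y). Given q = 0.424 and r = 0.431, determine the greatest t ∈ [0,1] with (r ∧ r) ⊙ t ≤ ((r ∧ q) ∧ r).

r ∧ r = min(0.431, 0.431) = 0.431
So the left factor is r ∧ r = 0.431.
r ∧ q = min(0.431, 0.424) = 0.424
(r ∧ q) ∧ r = min(0.424, 0.431) = 0.424
So the right-hand bound is (r ∧ q) ∧ r = 0.424.
The residuum of the Łukasiewicz t-norm gives the supremum: min(1, 1 − 0.431 + 0.424).
1 − 0.431 + 0.424 = 0.993, so t = min(1, 0.993) = 0.993.
Check: 0.431 ⊙ 0.993 = max(0, 0.424) = 0.424 ≤ 0.424.

0.993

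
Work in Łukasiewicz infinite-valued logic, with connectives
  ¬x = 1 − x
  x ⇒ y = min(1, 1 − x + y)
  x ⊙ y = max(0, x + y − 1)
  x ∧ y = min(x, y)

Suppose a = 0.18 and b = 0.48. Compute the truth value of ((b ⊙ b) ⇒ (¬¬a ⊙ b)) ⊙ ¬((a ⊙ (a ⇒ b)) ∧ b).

b ⊙ b = max(0, 0.48 + 0.48 − 1) = max(0, -0.04) = 0.00
¬a = 1 − 0.18 = 0.82
¬¬a = 1 − 0.82 = 0.18
¬¬a ⊙ b = max(0, 0.18 + 0.48 − 1) = max(0, -0.34) = 0.00
(b ⊙ b) ⇒ (¬¬a ⊙ b) = min(1, 1 − 0.00 + 0.00) = min(1, 1.00) = 1.00
a ⇒ b = min(1, 1 − 0.18 + 0.48) = min(1, 1.30) = 1.00
a ⊙ (a ⇒ b) = max(0, 0.18 + 1.00 − 1) = max(0, 0.18) = 0.18
(a ⊙ (a ⇒ b)) ∧ b = min(0.18, 0.48) = 0.18
¬((a ⊙ (a ⇒ b)) ∧ b) = 1 − 0.18 = 0.82
((b ⊙ b) ⇒ (¬¬a ⊙ b)) ⊙ ¬((a ⊙ (a ⇒ b)) ∧ b) = max(0, 1.00 + 0.82 − 1) = max(0, 0.82) = 0.82

0.82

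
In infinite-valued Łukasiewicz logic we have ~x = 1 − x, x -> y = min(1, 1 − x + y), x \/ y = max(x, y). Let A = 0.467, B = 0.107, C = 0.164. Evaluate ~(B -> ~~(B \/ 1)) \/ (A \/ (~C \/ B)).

B \/ 1 = max(0.107, 1.000) = 1.000
~(B \/ 1) = 1 − 1.000 = 0.000
~~(B \/ 1) = 1 − 0.000 = 1.000
B -> ~~(B \/ 1) = min(1, 1 − 0.107 + 1.000) = min(1, 1.893) = 1.000
~(B -> ~~(B \/ 1)) = 1 − 1.000 = 0.000
~C = 1 − 0.164 = 0.836
~C \/ B = max(0.836, 0.107) = 0.836
A \/ (~C \/ B) = max(0.467, 0.836) = 0.836
~(B -> ~~(B \/ 1)) \/ (A \/ (~C \/ B)) = max(0.000, 0.836) = 0.836

0.836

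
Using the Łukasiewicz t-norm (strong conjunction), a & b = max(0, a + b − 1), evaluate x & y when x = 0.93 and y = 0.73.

x & y = max(0, 0.93 + 0.73 − 1) = max(0, 0.66) = 0.66
For comparison, the Gödel (minimum) t-norm min(a, b) would give 0.73.

0.66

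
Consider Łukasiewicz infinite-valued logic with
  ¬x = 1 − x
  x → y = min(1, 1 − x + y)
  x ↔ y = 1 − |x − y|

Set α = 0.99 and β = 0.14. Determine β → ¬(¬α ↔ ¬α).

0.86

¬α = 1 − 0.99 = 0.01
¬α ↔ ¬α = 1 − |0.01 − 0.01| = 1 − 0.00 = 1.00
¬(¬α ↔ ¬α) = 1 − 1.00 = 0.00
β → ¬(¬α ↔ ¬α) = min(1, 1 − 0.14 + 0.00) = min(1, 0.86) = 0.86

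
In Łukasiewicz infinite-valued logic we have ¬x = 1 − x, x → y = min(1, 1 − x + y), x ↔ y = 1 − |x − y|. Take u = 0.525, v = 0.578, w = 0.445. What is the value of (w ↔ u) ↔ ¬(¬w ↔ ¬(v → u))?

w ↔ u = 1 − |0.445 − 0.525| = 1 − 0.080 = 0.920
¬w = 1 − 0.445 = 0.555
v → u = min(1, 1 − 0.578 + 0.525) = min(1, 0.947) = 0.947
¬(v → u) = 1 − 0.947 = 0.053
¬w ↔ ¬(v → u) = 1 − |0.555 − 0.053| = 1 − 0.502 = 0.498
¬(¬w ↔ ¬(v → u)) = 1 − 0.498 = 0.502
(w ↔ u) ↔ ¬(¬w ↔ ¬(v → u)) = 1 − |0.920 − 0.502| = 1 − 0.418 = 0.582

0.582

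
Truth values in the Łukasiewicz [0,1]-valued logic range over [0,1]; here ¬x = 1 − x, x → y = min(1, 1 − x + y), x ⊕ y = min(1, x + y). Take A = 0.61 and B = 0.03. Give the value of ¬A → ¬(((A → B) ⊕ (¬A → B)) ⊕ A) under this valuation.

0.61

¬A = 1 − 0.61 = 0.39
A → B = min(1, 1 − 0.61 + 0.03) = min(1, 0.42) = 0.42
¬A → B = min(1, 1 − 0.39 + 0.03) = min(1, 0.64) = 0.64
(A → B) ⊕ (¬A → B) = min(1, 0.42 + 0.64) = min(1, 1.06) = 1.00
((A → B) ⊕ (¬A → B)) ⊕ A = min(1, 1.00 + 0.61) = min(1, 1.61) = 1.00
¬(((A → B) ⊕ (¬A → B)) ⊕ A) = 1 − 1.00 = 0.00
¬A → ¬(((A → B) ⊕ (¬A → B)) ⊕ A) = min(1, 1 − 0.39 + 0.00) = min(1, 0.61) = 0.61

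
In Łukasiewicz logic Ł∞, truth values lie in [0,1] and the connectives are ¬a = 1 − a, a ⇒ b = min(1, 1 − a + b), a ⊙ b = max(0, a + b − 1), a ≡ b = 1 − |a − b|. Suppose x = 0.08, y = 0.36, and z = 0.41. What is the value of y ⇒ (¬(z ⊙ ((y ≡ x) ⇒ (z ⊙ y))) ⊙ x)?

0.72

y ≡ x = 1 − |0.36 − 0.08| = 1 − 0.28 = 0.72
z ⊙ y = max(0, 0.41 + 0.36 − 1) = max(0, -0.23) = 0.00
(y ≡ x) ⇒ (z ⊙ y) = min(1, 1 − 0.72 + 0.00) = min(1, 0.28) = 0.28
z ⊙ ((y ≡ x) ⇒ (z ⊙ y)) = max(0, 0.41 + 0.28 − 1) = max(0, -0.31) = 0.00
¬(z ⊙ ((y ≡ x) ⇒ (z ⊙ y))) = 1 − 0.00 = 1.00
¬(z ⊙ ((y ≡ x) ⇒ (z ⊙ y))) ⊙ x = max(0, 1.00 + 0.08 − 1) = max(0, 0.08) = 0.08
y ⇒ (¬(z ⊙ ((y ≡ x) ⇒ (z ⊙ y))) ⊙ x) = min(1, 1 − 0.36 + 0.08) = min(1, 0.72) = 0.72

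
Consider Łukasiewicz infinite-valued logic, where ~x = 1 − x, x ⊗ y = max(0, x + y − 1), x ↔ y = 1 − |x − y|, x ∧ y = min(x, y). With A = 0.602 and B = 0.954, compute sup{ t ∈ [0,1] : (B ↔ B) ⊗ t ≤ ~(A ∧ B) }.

0.398

B ↔ B = 1 − |0.954 − 0.954| = 1 − 0.000 = 1.000
So the left factor is B ↔ B = 1.000.
A ∧ B = min(0.602, 0.954) = 0.602
~(A ∧ B) = 1 − 0.602 = 0.398
So the right-hand bound is ~(A ∧ B) = 0.398.
The residuum of the Łukasiewicz t-norm gives the supremum: min(1, 1 − 1.000 + 0.398).
1 − 1.000 + 0.398 = 0.398, so t = min(1, 0.398) = 0.398.
Check: 1.000 ⊗ 0.398 = max(0, 0.398) = 0.398 ≤ 0.398.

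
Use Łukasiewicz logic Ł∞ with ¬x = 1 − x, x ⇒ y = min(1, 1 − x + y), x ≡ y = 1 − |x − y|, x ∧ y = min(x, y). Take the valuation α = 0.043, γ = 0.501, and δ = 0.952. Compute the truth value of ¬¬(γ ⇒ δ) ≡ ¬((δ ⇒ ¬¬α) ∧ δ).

0.909

γ ⇒ δ = min(1, 1 − 0.501 + 0.952) = min(1, 1.451) = 1.000
¬(γ ⇒ δ) = 1 − 1.000 = 0.000
¬¬(γ ⇒ δ) = 1 − 0.000 = 1.000
¬α = 1 − 0.043 = 0.957
¬¬α = 1 − 0.957 = 0.043
δ ⇒ ¬¬α = min(1, 1 − 0.952 + 0.043) = min(1, 0.091) = 0.091
(δ ⇒ ¬¬α) ∧ δ = min(0.091, 0.952) = 0.091
¬((δ ⇒ ¬¬α) ∧ δ) = 1 − 0.091 = 0.909
¬¬(γ ⇒ δ) ≡ ¬((δ ⇒ ¬¬α) ∧ δ) = 1 − |1.000 − 0.909| = 1 − 0.091 = 0.909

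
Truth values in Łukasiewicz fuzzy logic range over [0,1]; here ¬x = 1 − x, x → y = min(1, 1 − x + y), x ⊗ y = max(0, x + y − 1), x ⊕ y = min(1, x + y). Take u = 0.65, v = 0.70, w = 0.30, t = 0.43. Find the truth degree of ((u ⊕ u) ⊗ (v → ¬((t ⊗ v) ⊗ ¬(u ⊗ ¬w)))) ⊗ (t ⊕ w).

u ⊕ u = min(1, 0.65 + 0.65) = min(1, 1.30) = 1.00
t ⊗ v = max(0, 0.43 + 0.70 − 1) = max(0, 0.13) = 0.13
¬w = 1 − 0.30 = 0.70
u ⊗ ¬w = max(0, 0.65 + 0.70 − 1) = max(0, 0.35) = 0.35
¬(u ⊗ ¬w) = 1 − 0.35 = 0.65
(t ⊗ v) ⊗ ¬(u ⊗ ¬w) = max(0, 0.13 + 0.65 − 1) = max(0, -0.22) = 0.00
¬((t ⊗ v) ⊗ ¬(u ⊗ ¬w)) = 1 − 0.00 = 1.00
v → ¬((t ⊗ v) ⊗ ¬(u ⊗ ¬w)) = min(1, 1 − 0.70 + 1.00) = min(1, 1.30) = 1.00
(u ⊕ u) ⊗ (v → ¬((t ⊗ v) ⊗ ¬(u ⊗ ¬w))) = max(0, 1.00 + 1.00 − 1) = max(0, 1.00) = 1.00
t ⊕ w = min(1, 0.43 + 0.30) = min(1, 0.73) = 0.73
((u ⊕ u) ⊗ (v → ¬((t ⊗ v) ⊗ ¬(u ⊗ ¬w)))) ⊗ (t ⊕ w) = max(0, 1.00 + 0.73 − 1) = max(0, 0.73) = 0.73

0.73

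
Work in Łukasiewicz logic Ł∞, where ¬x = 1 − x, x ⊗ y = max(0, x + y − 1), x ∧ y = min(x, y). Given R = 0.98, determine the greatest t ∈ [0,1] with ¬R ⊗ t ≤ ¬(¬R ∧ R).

1.00

¬R = 1 − 0.98 = 0.02
So the left factor is ¬R = 0.02.
¬R ∧ R = min(0.02, 0.98) = 0.02
¬(¬R ∧ R) = 1 − 0.02 = 0.98
So the right-hand bound is ¬(¬R ∧ R) = 0.98.
The residuum of the Łukasiewicz t-norm gives the supremum: min(1, 1 − 0.02 + 0.98).
1 − 0.02 + 0.98 = 1.96, so t = min(1, 1.96) = 1.00.
Check: 0.02 ⊗ 1.00 = max(0, 0.02) = 0.02 ≤ 0.98.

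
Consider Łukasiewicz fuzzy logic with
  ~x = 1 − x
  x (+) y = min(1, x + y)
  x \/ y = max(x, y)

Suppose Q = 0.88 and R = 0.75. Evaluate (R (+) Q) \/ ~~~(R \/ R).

1.00

R (+) Q = min(1, 0.75 + 0.88) = min(1, 1.63) = 1.00
R \/ R = max(0.75, 0.75) = 0.75
~(R \/ R) = 1 − 0.75 = 0.25
~~(R \/ R) = 1 − 0.25 = 0.75
~~~(R \/ R) = 1 − 0.75 = 0.25
(R (+) Q) \/ ~~~(R \/ R) = max(1.00, 0.25) = 1.00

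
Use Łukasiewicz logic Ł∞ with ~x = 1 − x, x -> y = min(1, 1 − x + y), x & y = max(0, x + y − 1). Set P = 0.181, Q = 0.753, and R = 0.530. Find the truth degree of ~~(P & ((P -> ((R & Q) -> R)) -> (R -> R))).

0.181

R & Q = max(0, 0.530 + 0.753 − 1) = max(0, 0.283) = 0.283
(R & Q) -> R = min(1, 1 − 0.283 + 0.530) = min(1, 1.247) = 1.000
P -> ((R & Q) -> R) = min(1, 1 − 0.181 + 1.000) = min(1, 1.819) = 1.000
R -> R = min(1, 1 − 0.530 + 0.530) = min(1, 1.000) = 1.000
(P -> ((R & Q) -> R)) -> (R -> R) = min(1, 1 − 1.000 + 1.000) = min(1, 1.000) = 1.000
P & ((P -> ((R & Q) -> R)) -> (R -> R)) = max(0, 0.181 + 1.000 − 1) = max(0, 0.181) = 0.181
~(P & ((P -> ((R & Q) -> R)) -> (R -> R))) = 1 − 0.181 = 0.819
~~(P & ((P -> ((R & Q) -> R)) -> (R -> R))) = 1 − 0.819 = 0.181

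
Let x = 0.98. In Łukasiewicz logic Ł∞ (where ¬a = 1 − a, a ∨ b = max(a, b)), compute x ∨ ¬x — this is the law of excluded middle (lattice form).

¬x = 1 − 0.98 = 0.02
x ∨ ¬x = max(0.98, 0.02) = 0.98
(The value 0.98 < 1 shows this instance is not satisfied; not a Ł∞-tautology — its value is max(a, 1−a).)

0.98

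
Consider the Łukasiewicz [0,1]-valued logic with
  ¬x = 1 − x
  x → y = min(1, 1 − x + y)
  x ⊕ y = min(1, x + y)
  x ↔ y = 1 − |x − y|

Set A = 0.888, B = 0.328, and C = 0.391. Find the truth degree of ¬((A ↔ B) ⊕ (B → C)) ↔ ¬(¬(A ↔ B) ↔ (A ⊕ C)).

A ↔ B = 1 − |0.888 − 0.328| = 1 − 0.560 = 0.440
B → C = min(1, 1 − 0.328 + 0.391) = min(1, 1.063) = 1.000
(A ↔ B) ⊕ (B → C) = min(1, 0.440 + 1.000) = min(1, 1.440) = 1.000
¬((A ↔ B) ⊕ (B → C)) = 1 − 1.000 = 0.000
¬(A ↔ B) = 1 − 0.440 = 0.560
A ⊕ C = min(1, 0.888 + 0.391) = min(1, 1.279) = 1.000
¬(A ↔ B) ↔ (A ⊕ C) = 1 − |0.560 − 1.000| = 1 − 0.440 = 0.560
¬(¬(A ↔ B) ↔ (A ⊕ C)) = 1 − 0.560 = 0.440
¬((A ↔ B) ⊕ (B → C)) ↔ ¬(¬(A ↔ B) ↔ (A ⊕ C)) = 1 − |0.000 − 0.440| = 1 − 0.440 = 0.560

0.560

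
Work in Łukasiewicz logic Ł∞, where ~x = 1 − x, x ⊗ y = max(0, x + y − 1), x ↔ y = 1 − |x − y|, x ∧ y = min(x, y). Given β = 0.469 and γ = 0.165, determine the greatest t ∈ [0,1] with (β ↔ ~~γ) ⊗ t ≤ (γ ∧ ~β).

~γ = 1 − 0.165 = 0.835
~~γ = 1 − 0.835 = 0.165
β ↔ ~~γ = 1 − |0.469 − 0.165| = 1 − 0.304 = 0.696
So the left factor is β ↔ ~~γ = 0.696.
~β = 1 − 0.469 = 0.531
γ ∧ ~β = min(0.165, 0.531) = 0.165
So the right-hand bound is γ ∧ ~β = 0.165.
The residuum of the Łukasiewicz t-norm gives the supremum: min(1, 1 − 0.696 + 0.165).
1 − 0.696 + 0.165 = 0.469, so t = min(1, 0.469) = 0.469.
Check: 0.696 ⊗ 0.469 = max(0, 0.165) = 0.165 ≤ 0.165.

0.469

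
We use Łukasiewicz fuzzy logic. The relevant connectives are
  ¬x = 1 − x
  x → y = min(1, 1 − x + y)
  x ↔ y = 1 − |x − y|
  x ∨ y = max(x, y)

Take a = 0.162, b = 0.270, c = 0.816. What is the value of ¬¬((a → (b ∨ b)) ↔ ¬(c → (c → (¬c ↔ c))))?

b ∨ b = max(0.270, 0.270) = 0.270
a → (b ∨ b) = min(1, 1 − 0.162 + 0.270) = min(1, 1.108) = 1.000
¬c = 1 − 0.816 = 0.184
¬c ↔ c = 1 − |0.184 − 0.816| = 1 − 0.632 = 0.368
c → (¬c ↔ c) = min(1, 1 − 0.816 + 0.368) = min(1, 0.552) = 0.552
c → (c → (¬c ↔ c)) = min(1, 1 − 0.816 + 0.552) = min(1, 0.736) = 0.736
¬(c → (c → (¬c ↔ c))) = 1 − 0.736 = 0.264
(a → (b ∨ b)) ↔ ¬(c → (c → (¬c ↔ c))) = 1 − |1.000 − 0.264| = 1 − 0.736 = 0.264
¬((a → (b ∨ b)) ↔ ¬(c → (c → (¬c ↔ c)))) = 1 − 0.264 = 0.736
¬¬((a → (b ∨ b)) ↔ ¬(c → (c → (¬c ↔ c)))) = 1 − 0.736 = 0.264

0.264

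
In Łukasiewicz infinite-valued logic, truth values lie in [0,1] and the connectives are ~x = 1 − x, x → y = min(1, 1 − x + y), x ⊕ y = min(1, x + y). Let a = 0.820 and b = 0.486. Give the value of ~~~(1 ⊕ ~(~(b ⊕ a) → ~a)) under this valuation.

b ⊕ a = min(1, 0.486 + 0.820) = min(1, 1.306) = 1.000
~(b ⊕ a) = 1 − 1.000 = 0.000
~a = 1 − 0.820 = 0.180
~(b ⊕ a) → ~a = min(1, 1 − 0.000 + 0.180) = min(1, 1.180) = 1.000
~(~(b ⊕ a) → ~a) = 1 − 1.000 = 0.000
1 ⊕ ~(~(b ⊕ a) → ~a) = min(1, 1.000 + 0.000) = min(1, 1.000) = 1.000
~(1 ⊕ ~(~(b ⊕ a) → ~a)) = 1 − 1.000 = 0.000
~~(1 ⊕ ~(~(b ⊕ a) → ~a)) = 1 − 0.000 = 1.000
~~~(1 ⊕ ~(~(b ⊕ a) → ~a)) = 1 − 1.000 = 0.000

0.000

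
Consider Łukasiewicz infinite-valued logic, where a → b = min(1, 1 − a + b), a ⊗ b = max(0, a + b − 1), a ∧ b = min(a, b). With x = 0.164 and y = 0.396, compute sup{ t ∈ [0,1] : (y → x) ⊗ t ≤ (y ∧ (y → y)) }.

0.628

y → x = min(1, 1 − 0.396 + 0.164) = min(1, 0.768) = 0.768
So the left factor is y → x = 0.768.
y → y = min(1, 1 − 0.396 + 0.396) = min(1, 1.000) = 1.000
y ∧ (y → y) = min(0.396, 1.000) = 0.396
So the right-hand bound is y ∧ (y → y) = 0.396.
The residuum of the Łukasiewicz t-norm gives the supremum: min(1, 1 − 0.768 + 0.396).
1 − 0.768 + 0.396 = 0.628, so t = min(1, 0.628) = 0.628.
Check: 0.768 ⊗ 0.628 = max(0, 0.396) = 0.396 ≤ 0.396.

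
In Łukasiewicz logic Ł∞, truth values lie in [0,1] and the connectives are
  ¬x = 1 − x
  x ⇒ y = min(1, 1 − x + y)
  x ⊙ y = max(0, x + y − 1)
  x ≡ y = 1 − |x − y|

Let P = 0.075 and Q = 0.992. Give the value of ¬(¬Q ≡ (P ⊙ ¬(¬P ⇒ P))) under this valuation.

0.008

¬Q = 1 − 0.992 = 0.008
¬P = 1 − 0.075 = 0.925
¬P ⇒ P = min(1, 1 − 0.925 + 0.075) = min(1, 0.150) = 0.150
¬(¬P ⇒ P) = 1 − 0.150 = 0.850
P ⊙ ¬(¬P ⇒ P) = max(0, 0.075 + 0.850 − 1) = max(0, -0.075) = 0.000
¬Q ≡ (P ⊙ ¬(¬P ⇒ P)) = 1 − |0.008 − 0.000| = 1 − 0.008 = 0.992
¬(¬Q ≡ (P ⊙ ¬(¬P ⇒ P))) = 1 − 0.992 = 0.008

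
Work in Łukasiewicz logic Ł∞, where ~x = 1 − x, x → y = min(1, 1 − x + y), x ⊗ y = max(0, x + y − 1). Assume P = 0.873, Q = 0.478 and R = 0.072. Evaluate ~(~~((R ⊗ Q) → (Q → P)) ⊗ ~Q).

R ⊗ Q = max(0, 0.072 + 0.478 − 1) = max(0, -0.450) = 0.000
Q → P = min(1, 1 − 0.478 + 0.873) = min(1, 1.395) = 1.000
(R ⊗ Q) → (Q → P) = min(1, 1 − 0.000 + 1.000) = min(1, 2.000) = 1.000
~((R ⊗ Q) → (Q → P)) = 1 − 1.000 = 0.000
~~((R ⊗ Q) → (Q → P)) = 1 − 0.000 = 1.000
~Q = 1 − 0.478 = 0.522
~~((R ⊗ Q) → (Q → P)) ⊗ ~Q = max(0, 1.000 + 0.522 − 1) = max(0, 0.522) = 0.522
~(~~((R ⊗ Q) → (Q → P)) ⊗ ~Q) = 1 − 0.522 = 0.478

0.478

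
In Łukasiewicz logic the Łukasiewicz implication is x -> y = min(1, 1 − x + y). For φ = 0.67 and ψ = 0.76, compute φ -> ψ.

1.00

φ -> ψ = min(1, 1 − 0.67 + 0.76) = min(1, 1.09) = 1.00
For comparison, the Gödel implication (1 if x ≤ y else y) would give 1.00.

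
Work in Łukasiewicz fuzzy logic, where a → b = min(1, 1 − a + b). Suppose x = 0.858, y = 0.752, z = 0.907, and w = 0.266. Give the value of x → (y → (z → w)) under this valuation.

z → w = min(1, 1 − 0.907 + 0.266) = min(1, 0.359) = 0.359
y → (z → w) = min(1, 1 − 0.752 + 0.359) = min(1, 0.607) = 0.607
x → (y → (z → w)) = min(1, 1 − 0.858 + 0.607) = min(1, 0.749) = 0.749

0.749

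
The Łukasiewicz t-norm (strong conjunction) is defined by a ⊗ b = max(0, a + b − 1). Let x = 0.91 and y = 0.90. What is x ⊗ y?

0.81

x ⊗ y = max(0, 0.91 + 0.90 − 1) = max(0, 0.81) = 0.81
For comparison, the Gödel (minimum) t-norm min(a, b) would give 0.90.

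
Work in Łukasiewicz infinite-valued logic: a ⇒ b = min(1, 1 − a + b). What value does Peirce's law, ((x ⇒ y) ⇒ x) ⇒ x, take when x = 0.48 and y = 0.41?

0.93

x ⇒ y = min(1, 1 − 0.48 + 0.41) = min(1, 0.93) = 0.93
(x ⇒ y) ⇒ x = min(1, 1 − 0.93 + 0.48) = min(1, 0.55) = 0.55
((x ⇒ y) ⇒ x) ⇒ x = min(1, 1 − 0.55 + 0.48) = min(1, 0.93) = 0.93
(The value 0.93 < 1 shows this instance is not satisfied; not a Ł∞-tautology in general.)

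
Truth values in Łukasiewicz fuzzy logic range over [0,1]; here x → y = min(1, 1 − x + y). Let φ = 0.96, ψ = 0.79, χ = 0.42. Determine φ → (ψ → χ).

0.67

ψ → χ = min(1, 1 − 0.79 + 0.42) = min(1, 0.63) = 0.63
φ → (ψ → χ) = min(1, 1 − 0.96 + 0.63) = min(1, 0.67) = 0.67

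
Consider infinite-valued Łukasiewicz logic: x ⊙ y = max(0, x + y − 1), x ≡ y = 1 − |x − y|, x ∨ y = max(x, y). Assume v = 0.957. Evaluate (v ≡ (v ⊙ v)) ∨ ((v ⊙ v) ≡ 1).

0.957

v ⊙ v = max(0, 0.957 + 0.957 − 1) = max(0, 0.914) = 0.914
v ≡ (v ⊙ v) = 1 − |0.957 − 0.914| = 1 − 0.043 = 0.957
(v ⊙ v) ≡ 1 = 1 − |0.914 − 1.000| = 1 − 0.086 = 0.914
(v ≡ (v ⊙ v)) ∨ ((v ⊙ v) ≡ 1) = max(0.957, 0.914) = 0.957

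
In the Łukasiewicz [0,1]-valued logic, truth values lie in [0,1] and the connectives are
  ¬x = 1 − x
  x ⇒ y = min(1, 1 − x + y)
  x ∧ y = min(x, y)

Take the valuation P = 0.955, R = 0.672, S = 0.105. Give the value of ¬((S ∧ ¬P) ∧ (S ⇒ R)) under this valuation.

0.955

¬P = 1 − 0.955 = 0.045
S ∧ ¬P = min(0.105, 0.045) = 0.045
S ⇒ R = min(1, 1 − 0.105 + 0.672) = min(1, 1.567) = 1.000
(S ∧ ¬P) ∧ (S ⇒ R) = min(0.045, 1.000) = 0.045
¬((S ∧ ¬P) ∧ (S ⇒ R)) = 1 − 0.045 = 0.955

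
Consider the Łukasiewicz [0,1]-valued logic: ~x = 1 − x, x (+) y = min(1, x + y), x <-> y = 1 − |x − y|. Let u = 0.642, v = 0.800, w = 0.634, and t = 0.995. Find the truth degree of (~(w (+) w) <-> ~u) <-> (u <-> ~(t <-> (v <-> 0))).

w (+) w = min(1, 0.634 + 0.634) = min(1, 1.268) = 1.000
~(w (+) w) = 1 − 1.000 = 0.000
~u = 1 − 0.642 = 0.358
~(w (+) w) <-> ~u = 1 − |0.000 − 0.358| = 1 − 0.358 = 0.642
v <-> 0 = 1 − |0.800 − 0.000| = 1 − 0.800 = 0.200
t <-> (v <-> 0) = 1 − |0.995 − 0.200| = 1 − 0.795 = 0.205
~(t <-> (v <-> 0)) = 1 − 0.205 = 0.795
u <-> ~(t <-> (v <-> 0)) = 1 − |0.642 − 0.795| = 1 − 0.153 = 0.847
(~(w (+) w) <-> ~u) <-> (u <-> ~(t <-> (v <-> 0))) = 1 − |0.642 − 0.847| = 1 − 0.205 = 0.795

0.795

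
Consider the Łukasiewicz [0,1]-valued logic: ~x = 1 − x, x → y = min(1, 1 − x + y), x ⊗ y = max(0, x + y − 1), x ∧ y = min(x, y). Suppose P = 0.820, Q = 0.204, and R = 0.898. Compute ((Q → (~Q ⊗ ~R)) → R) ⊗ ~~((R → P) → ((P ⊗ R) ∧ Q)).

0.282

~Q = 1 − 0.204 = 0.796
~R = 1 − 0.898 = 0.102
~Q ⊗ ~R = max(0, 0.796 + 0.102 − 1) = max(0, -0.102) = 0.000
Q → (~Q ⊗ ~R) = min(1, 1 − 0.204 + 0.000) = min(1, 0.796) = 0.796
(Q → (~Q ⊗ ~R)) → R = min(1, 1 − 0.796 + 0.898) = min(1, 1.102) = 1.000
R → P = min(1, 1 − 0.898 + 0.820) = min(1, 0.922) = 0.922
P ⊗ R = max(0, 0.820 + 0.898 − 1) = max(0, 0.718) = 0.718
(P ⊗ R) ∧ Q = min(0.718, 0.204) = 0.204
(R → P) → ((P ⊗ R) ∧ Q) = min(1, 1 − 0.922 + 0.204) = min(1, 0.282) = 0.282
~((R → P) → ((P ⊗ R) ∧ Q)) = 1 − 0.282 = 0.718
~~((R → P) → ((P ⊗ R) ∧ Q)) = 1 − 0.718 = 0.282
((Q → (~Q ⊗ ~R)) → R) ⊗ ~~((R → P) → ((P ⊗ R) ∧ Q)) = max(0, 1.000 + 0.282 − 1) = max(0, 0.282) = 0.282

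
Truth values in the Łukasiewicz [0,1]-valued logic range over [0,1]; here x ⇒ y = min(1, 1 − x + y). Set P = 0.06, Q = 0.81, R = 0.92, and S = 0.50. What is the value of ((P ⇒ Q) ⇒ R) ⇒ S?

P ⇒ Q = min(1, 1 − 0.06 + 0.81) = min(1, 1.75) = 1.00
(P ⇒ Q) ⇒ R = min(1, 1 − 1.00 + 0.92) = min(1, 0.92) = 0.92
((P ⇒ Q) ⇒ R) ⇒ S = min(1, 1 − 0.92 + 0.50) = min(1, 0.58) = 0.58

0.58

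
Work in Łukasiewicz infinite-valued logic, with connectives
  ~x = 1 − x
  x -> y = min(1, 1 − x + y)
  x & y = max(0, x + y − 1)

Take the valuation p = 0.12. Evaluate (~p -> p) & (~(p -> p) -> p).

0.24

~p = 1 − 0.12 = 0.88
~p -> p = min(1, 1 − 0.88 + 0.12) = min(1, 0.24) = 0.24
p -> p = min(1, 1 − 0.12 + 0.12) = min(1, 1.00) = 1.00
~(p -> p) = 1 − 1.00 = 0.00
~(p -> p) -> p = min(1, 1 − 0.00 + 0.12) = min(1, 1.12) = 1.00
(~p -> p) & (~(p -> p) -> p) = max(0, 0.24 + 1.00 − 1) = max(0, 0.24) = 0.24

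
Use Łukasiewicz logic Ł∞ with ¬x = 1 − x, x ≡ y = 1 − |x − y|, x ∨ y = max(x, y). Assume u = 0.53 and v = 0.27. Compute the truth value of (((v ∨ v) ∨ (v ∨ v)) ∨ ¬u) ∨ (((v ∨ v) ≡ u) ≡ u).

0.79

v ∨ v = max(0.27, 0.27) = 0.27
(v ∨ v) ∨ (v ∨ v) = max(0.27, 0.27) = 0.27
¬u = 1 − 0.53 = 0.47
((v ∨ v) ∨ (v ∨ v)) ∨ ¬u = max(0.27, 0.47) = 0.47
(v ∨ v) ≡ u = 1 − |0.27 − 0.53| = 1 − 0.26 = 0.74
((v ∨ v) ≡ u) ≡ u = 1 − |0.74 − 0.53| = 1 − 0.21 = 0.79
(((v ∨ v) ∨ (v ∨ v)) ∨ ¬u) ∨ (((v ∨ v) ≡ u) ≡ u) = max(0.47, 0.79) = 0.79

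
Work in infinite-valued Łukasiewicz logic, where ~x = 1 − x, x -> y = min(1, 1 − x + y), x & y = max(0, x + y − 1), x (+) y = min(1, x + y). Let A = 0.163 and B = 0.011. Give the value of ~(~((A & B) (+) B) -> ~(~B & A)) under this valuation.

A & B = max(0, 0.163 + 0.011 − 1) = max(0, -0.826) = 0.000
(A & B) (+) B = min(1, 0.000 + 0.011) = min(1, 0.011) = 0.011
~((A & B) (+) B) = 1 − 0.011 = 0.989
~B = 1 − 0.011 = 0.989
~B & A = max(0, 0.989 + 0.163 − 1) = max(0, 0.152) = 0.152
~(~B & A) = 1 − 0.152 = 0.848
~((A & B) (+) B) -> ~(~B & A) = min(1, 1 − 0.989 + 0.848) = min(1, 0.859) = 0.859
~(~((A & B) (+) B) -> ~(~B & A)) = 1 − 0.859 = 0.141

0.141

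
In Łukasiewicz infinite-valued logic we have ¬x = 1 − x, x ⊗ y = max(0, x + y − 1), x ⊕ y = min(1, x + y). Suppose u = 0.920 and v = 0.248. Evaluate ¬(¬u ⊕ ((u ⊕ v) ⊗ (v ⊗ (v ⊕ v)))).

¬u = 1 − 0.920 = 0.080
u ⊕ v = min(1, 0.920 + 0.248) = min(1, 1.168) = 1.000
v ⊕ v = min(1, 0.248 + 0.248) = min(1, 0.496) = 0.496
v ⊗ (v ⊕ v) = max(0, 0.248 + 0.496 − 1) = max(0, -0.256) = 0.000
(u ⊕ v) ⊗ (v ⊗ (v ⊕ v)) = max(0, 1.000 + 0.000 − 1) = max(0, 0.000) = 0.000
¬u ⊕ ((u ⊕ v) ⊗ (v ⊗ (v ⊕ v))) = min(1, 0.080 + 0.000) = min(1, 0.080) = 0.080
¬(¬u ⊕ ((u ⊕ v) ⊗ (v ⊗ (v ⊕ v)))) = 1 − 0.080 = 0.920

0.920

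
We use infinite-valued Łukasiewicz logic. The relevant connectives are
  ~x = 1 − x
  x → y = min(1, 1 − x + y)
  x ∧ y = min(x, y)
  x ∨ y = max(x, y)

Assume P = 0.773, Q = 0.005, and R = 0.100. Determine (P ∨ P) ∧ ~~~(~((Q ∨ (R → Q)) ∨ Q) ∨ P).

0.227

P ∨ P = max(0.773, 0.773) = 0.773
R → Q = min(1, 1 − 0.100 + 0.005) = min(1, 0.905) = 0.905
Q ∨ (R → Q) = max(0.005, 0.905) = 0.905
(Q ∨ (R → Q)) ∨ Q = max(0.905, 0.005) = 0.905
~((Q ∨ (R → Q)) ∨ Q) = 1 − 0.905 = 0.095
~((Q ∨ (R → Q)) ∨ Q) ∨ P = max(0.095, 0.773) = 0.773
~(~((Q ∨ (R → Q)) ∨ Q) ∨ P) = 1 − 0.773 = 0.227
~~(~((Q ∨ (R → Q)) ∨ Q) ∨ P) = 1 − 0.227 = 0.773
~~~(~((Q ∨ (R → Q)) ∨ Q) ∨ P) = 1 − 0.773 = 0.227
(P ∨ P) ∧ ~~~(~((Q ∨ (R → Q)) ∨ Q) ∨ P) = min(0.773, 0.227) = 0.227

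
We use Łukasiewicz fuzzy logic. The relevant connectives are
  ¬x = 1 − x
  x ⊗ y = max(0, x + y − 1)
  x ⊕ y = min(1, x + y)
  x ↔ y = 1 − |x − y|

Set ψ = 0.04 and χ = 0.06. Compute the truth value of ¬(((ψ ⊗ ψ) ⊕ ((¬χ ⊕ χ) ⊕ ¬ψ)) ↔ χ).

0.94

ψ ⊗ ψ = max(0, 0.04 + 0.04 − 1) = max(0, -0.92) = 0.00
¬χ = 1 − 0.06 = 0.94
¬χ ⊕ χ = min(1, 0.94 + 0.06) = min(1, 1.00) = 1.00
¬ψ = 1 − 0.04 = 0.96
(¬χ ⊕ χ) ⊕ ¬ψ = min(1, 1.00 + 0.96) = min(1, 1.96) = 1.00
(ψ ⊗ ψ) ⊕ ((¬χ ⊕ χ) ⊕ ¬ψ) = min(1, 0.00 + 1.00) = min(1, 1.00) = 1.00
((ψ ⊗ ψ) ⊕ ((¬χ ⊕ χ) ⊕ ¬ψ)) ↔ χ = 1 − |1.00 − 0.06| = 1 − 0.94 = 0.06
¬(((ψ ⊗ ψ) ⊕ ((¬χ ⊕ χ) ⊕ ¬ψ)) ↔ χ) = 1 − 0.06 = 0.94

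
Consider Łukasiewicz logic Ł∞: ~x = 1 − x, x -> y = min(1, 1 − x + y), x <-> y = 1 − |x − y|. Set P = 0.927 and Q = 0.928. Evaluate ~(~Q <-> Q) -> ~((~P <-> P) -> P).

0.144

~Q = 1 − 0.928 = 0.072
~Q <-> Q = 1 − |0.072 − 0.928| = 1 − 0.856 = 0.144
~(~Q <-> Q) = 1 − 0.144 = 0.856
~P = 1 − 0.927 = 0.073
~P <-> P = 1 − |0.073 − 0.927| = 1 − 0.854 = 0.146
(~P <-> P) -> P = min(1, 1 − 0.146 + 0.927) = min(1, 1.781) = 1.000
~((~P <-> P) -> P) = 1 − 1.000 = 0.000
~(~Q <-> Q) -> ~((~P <-> P) -> P) = min(1, 1 − 0.856 + 0.000) = min(1, 0.144) = 0.144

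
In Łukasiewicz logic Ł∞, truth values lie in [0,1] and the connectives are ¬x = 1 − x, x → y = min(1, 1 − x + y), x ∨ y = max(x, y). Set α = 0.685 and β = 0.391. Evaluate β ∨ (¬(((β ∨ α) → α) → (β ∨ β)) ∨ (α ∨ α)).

0.685

β ∨ α = max(0.391, 0.685) = 0.685
(β ∨ α) → α = min(1, 1 − 0.685 + 0.685) = min(1, 1.000) = 1.000
β ∨ β = max(0.391, 0.391) = 0.391
((β ∨ α) → α) → (β ∨ β) = min(1, 1 − 1.000 + 0.391) = min(1, 0.391) = 0.391
¬(((β ∨ α) → α) → (β ∨ β)) = 1 − 0.391 = 0.609
α ∨ α = max(0.685, 0.685) = 0.685
¬(((β ∨ α) → α) → (β ∨ β)) ∨ (α ∨ α) = max(0.609, 0.685) = 0.685
β ∨ (¬(((β ∨ α) → α) → (β ∨ β)) ∨ (α ∨ α)) = max(0.391, 0.685) = 0.685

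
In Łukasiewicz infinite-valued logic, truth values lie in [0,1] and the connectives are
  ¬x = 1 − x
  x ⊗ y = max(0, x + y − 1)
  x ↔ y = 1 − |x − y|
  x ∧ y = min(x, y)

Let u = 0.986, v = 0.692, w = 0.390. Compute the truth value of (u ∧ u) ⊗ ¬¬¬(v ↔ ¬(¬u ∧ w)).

0.280

u ∧ u = min(0.986, 0.986) = 0.986
¬u = 1 − 0.986 = 0.014
¬u ∧ w = min(0.014, 0.390) = 0.014
¬(¬u ∧ w) = 1 − 0.014 = 0.986
v ↔ ¬(¬u ∧ w) = 1 − |0.692 − 0.986| = 1 − 0.294 = 0.706
¬(v ↔ ¬(¬u ∧ w)) = 1 − 0.706 = 0.294
¬¬(v ↔ ¬(¬u ∧ w)) = 1 − 0.294 = 0.706
¬¬¬(v ↔ ¬(¬u ∧ w)) = 1 − 0.706 = 0.294
(u ∧ u) ⊗ ¬¬¬(v ↔ ¬(¬u ∧ w)) = max(0, 0.986 + 0.294 − 1) = max(0, 0.280) = 0.280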